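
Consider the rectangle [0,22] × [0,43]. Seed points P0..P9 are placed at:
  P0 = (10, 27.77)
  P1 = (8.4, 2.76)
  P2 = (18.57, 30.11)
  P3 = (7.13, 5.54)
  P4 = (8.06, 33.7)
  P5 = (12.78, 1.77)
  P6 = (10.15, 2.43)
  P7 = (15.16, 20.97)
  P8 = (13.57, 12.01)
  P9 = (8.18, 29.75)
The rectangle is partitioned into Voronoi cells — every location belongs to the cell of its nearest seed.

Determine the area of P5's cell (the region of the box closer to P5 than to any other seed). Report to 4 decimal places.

1. box [0,22]×[0,43]: [(0, 0) (22, 0) (22, 43) (0, 43)]
2. ⊥bis P5·P0 via (11.39,14.77): [(0, 13.5521) (0, 0) (22, 0) (22, 15.9045)]  |A|=324.0226
3. ⊥bis P5·P1 via (10.59,2.265): [(13.4667, 14.992) (10.078, 0) (22, 0) (22, 15.9045)]  |A|=157.2263
4. ⊥bis P5·P2 via (15.675,15.94): [(17.9622, 15.4727) (13.4667, 14.992) (10.078, 0) (22, 0) (22, 14.6478)]  |A|=154.6891
5. ⊥bis P5·P3 via (9.955,3.655): [(17.9622, 15.4727) (17.8311, 15.4587) (11.3904, 5.8062) (10.078, 0) (22, 0) (22, 14.6478)]  |A|=135.1281
6. ⊥bis P5·P4 via (10.42,17.735): [(17.9622, 15.4727) (17.8311, 15.4587) (11.3904, 5.8062) (10.078, 0) (22, 0) (22, 14.6478)]  |A|=135.1281
7. ⊥bis P5·P6 via (11.465,2.1): [(17.9622, 15.4727) (17.8311, 15.4587) (13.0007, 8.2195) (10.938, 0) (22, 0) (22, 14.6478)]  |A|=128.5026
8. ⊥bis P5·P7 via (13.97,11.37): [(15.0163, 11.2403) (13.0007, 8.2195) (10.938, 0) (22, 0) (22, 10.3746)]  |A|=103.5648
9. ⊥bis P5·P8 via (13.175,6.89): [(12.6767, 6.9284) (10.938, 0) (22, 0) (22, 6.2092)]  |A|=67.2662
10. ⊥bis P5·P9 via (10.48,15.76): [(12.6767, 6.9284) (10.938, 0) (22, 0) (22, 6.2092)]  |A|=67.2662
11. canonical 4-gon: [(12.6767, 6.9284) (10.938, 0) (22, 0) (22, 6.2092)]
12. shoelace: 67.2662

Area of P5's cell: 67.2662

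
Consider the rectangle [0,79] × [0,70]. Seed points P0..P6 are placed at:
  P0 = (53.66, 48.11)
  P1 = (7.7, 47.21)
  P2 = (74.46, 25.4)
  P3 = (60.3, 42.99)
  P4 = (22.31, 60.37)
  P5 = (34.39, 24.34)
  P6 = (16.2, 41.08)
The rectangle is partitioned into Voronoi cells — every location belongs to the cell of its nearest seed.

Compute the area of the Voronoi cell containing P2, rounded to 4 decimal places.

1. box [0,79]×[0,70]: [(0, 0) (79, 0) (79, 70) (0, 70)]
2. ⊥bis P2·P0 via (64.06,36.755): [(23.9299, 0) (79, 0) (79, 50.4385)]  |A|=1388.8262
3. ⊥bis P2·P1 via (41.08,36.305): [(31.4779, 6.9132) (29.2194, 0) (79, 0) (79, 50.4385)]  |A|=1370.5425
4. ⊥bis P2·P3 via (67.38,34.195): [(30.7601, 4.7158) (29.2194, 0) (79, 0) (79, 43.5491)]  |A|=1167.7825
5. ⊥bis P2·P4 via (48.385,42.885): [(30.7601, 4.7158) (29.2194, 0) (79, 0) (79, 43.5491)]  |A|=1167.7825
6. ⊥bis P2·P5 via (54.425,24.87): [(54.4536, 23.7892) (55.0829, 0) (79, 0) (79, 43.5491)]  |A|=818.9718
7. ⊥bis P2·P6 via (45.33,33.24): [(54.4536, 23.7892) (55.0829, 0) (79, 0) (79, 43.5491)]  |A|=818.9718
8. canonical 4-gon: [(54.4536, 23.7892) (55.0829, 0) (79, 0) (79, 43.5491)]
9. shoelace: 818.9718

Area of P2's cell: 818.9718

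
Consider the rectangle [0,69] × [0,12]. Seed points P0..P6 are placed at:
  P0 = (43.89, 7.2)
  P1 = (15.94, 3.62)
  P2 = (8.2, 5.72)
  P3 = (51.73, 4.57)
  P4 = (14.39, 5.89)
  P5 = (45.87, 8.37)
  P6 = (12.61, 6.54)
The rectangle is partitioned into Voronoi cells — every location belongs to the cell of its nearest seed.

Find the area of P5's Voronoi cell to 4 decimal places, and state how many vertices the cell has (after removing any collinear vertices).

1. box [0,69]×[0,12]: [(0, 0) (69, 0) (69, 12) (0, 12)]
2. ⊥bis P5·P0 via (44.88,7.785): [(49.4802, 0) (69, 0) (69, 12) (42.3893, 12)]  |A|=276.7827
3. ⊥bis P5·P1 via (30.905,5.995): [(49.4802, 0) (69, 0) (69, 12) (42.3893, 12)]  |A|=276.7827
4. ⊥bis P5·P2 via (27.035,7.045): [(49.4802, 0) (69, 0) (69, 12) (42.3893, 12)]  |A|=276.7827
5. ⊥bis P5·P3 via (48.8,6.47): [(47.1555, 3.9341) (52.386, 12) (42.3893, 12)]  |A|=40.3163
6. ⊥bis P5·P4 via (30.13,7.13): [(47.1555, 3.9341) (52.386, 12) (42.3893, 12)]  |A|=40.3163
7. ⊥bis P5·P6 via (29.24,7.455): [(47.1555, 3.9341) (52.386, 12) (42.3893, 12)]  |A|=40.3163
8. canonical 3-gon: [(47.1555, 3.9341) (52.386, 12) (42.3893, 12)]
9. shoelace: 40.3163

Area of P5's cell: 40.3163 (3 vertices)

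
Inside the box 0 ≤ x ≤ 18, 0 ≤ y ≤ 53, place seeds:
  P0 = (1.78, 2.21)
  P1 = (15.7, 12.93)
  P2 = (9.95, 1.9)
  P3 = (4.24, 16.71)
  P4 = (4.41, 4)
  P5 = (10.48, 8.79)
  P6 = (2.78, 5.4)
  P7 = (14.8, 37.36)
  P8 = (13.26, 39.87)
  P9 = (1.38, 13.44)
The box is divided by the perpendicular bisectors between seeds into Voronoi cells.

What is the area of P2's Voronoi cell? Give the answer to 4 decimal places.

Area of P2's cell: 56.2323

1. box [0,18]×[0,53]: [(0, 0) (18, 0) (18, 53) (0, 53)]
2. ⊥bis P2·P0 via (5.865,2.055): [(5.787, 0) (18, 0) (18, 53) (7.798, 53)]  |A|=593.9957
3. ⊥bis P2·P1 via (12.825,7.415): [(6.1994, 10.8689) (5.787, 0) (18, 0) (18, 4.7172)]  |A|=94.2041
4. ⊥bis P2·P3 via (7.095,9.305): [(8.3048, 9.7714) (6.1259, 8.9314) (5.787, 0) (18, 0) (18, 4.7172)]  |A|=92.1242
5. ⊥bis P2·P4 via (7.18,2.95): [(9.5247, 9.1355) (6.0618, 0) (18, 0) (18, 4.7172)]  |A|=74.5208
6. ⊥bis P2·P5 via (10.215,5.345): [(17.9349, 4.7512) (8.1481, 5.504) (6.0618, 0) (18, 0) (18, 4.7172)]  |A|=56.2323
7. ⊥bis P2·P6 via (6.365,3.65): [(17.9349, 4.7512) (8.1481, 5.504) (6.0618, 0) (18, 0) (18, 4.7172)]  |A|=56.2323
8. ⊥bis P2·P7 via (12.375,19.63): [(17.9349, 4.7512) (8.1481, 5.504) (6.0618, 0) (18, 0) (18, 4.7172)]  |A|=56.2323
9. ⊥bis P2·P8 via (11.605,20.885): [(17.9349, 4.7512) (8.1481, 5.504) (6.0618, 0) (18, 0) (18, 4.7172)]  |A|=56.2323
10. ⊥bis P2·P9 via (5.665,7.67): [(17.9349, 4.7512) (8.1481, 5.504) (6.0618, 0) (18, 0) (18, 4.7172)]  |A|=56.2323
11. canonical 5-gon: [(17.9349, 4.7512) (8.1481, 5.504) (6.0618, 0) (18, 0) (18, 4.7172)]
12. shoelace: 56.2323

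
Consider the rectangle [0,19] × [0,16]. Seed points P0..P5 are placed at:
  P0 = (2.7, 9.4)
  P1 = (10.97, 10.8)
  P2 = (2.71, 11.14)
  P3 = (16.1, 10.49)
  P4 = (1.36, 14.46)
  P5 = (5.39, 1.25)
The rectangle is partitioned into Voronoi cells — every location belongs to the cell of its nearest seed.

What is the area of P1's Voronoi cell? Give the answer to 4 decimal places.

Area of P1's cell: 72.0054

1. box [0,19]×[0,16]: [(0, 0) (19, 0) (19, 16) (0, 16)]
2. ⊥bis P1·P0 via (6.835,10.1): [(8.5448, 0) (19, 0) (19, 16) (5.8362, 16)]  |A|=188.952
3. ⊥bis P1·P2 via (6.84,10.97): [(6.8102, 10.2464) (8.5448, 0) (19, 0) (19, 16) (7.047, 16)]  |A|=185.4686
4. ⊥bis P1·P3 via (13.535,10.645): [(6.8102, 10.2464) (8.5448, 0) (12.8917, 0) (13.8586, 16) (7.047, 16)]  |A|=95.4713
5. ⊥bis P1·P4 via (6.165,12.63): [(6.9984, 14.8183) (6.8102, 10.2464) (8.5448, 0) (12.8917, 0) (13.8586, 16) (7.4485, 16)]  |A|=95.2341
6. ⊥bis P1·P5 via (8.18,6.025): [(6.9984, 14.8183) (6.8102, 10.2464) (7.4529, 6.4498) (13.0827, 3.1604) (13.8586, 16) (7.4485, 16)]  |A|=72.0054
7. canonical 6-gon: [(6.9984, 14.8183) (6.8102, 10.2464) (7.4529, 6.4498) (13.0827, 3.1604) (13.8586, 16) (7.4485, 16)]
8. shoelace: 72.0054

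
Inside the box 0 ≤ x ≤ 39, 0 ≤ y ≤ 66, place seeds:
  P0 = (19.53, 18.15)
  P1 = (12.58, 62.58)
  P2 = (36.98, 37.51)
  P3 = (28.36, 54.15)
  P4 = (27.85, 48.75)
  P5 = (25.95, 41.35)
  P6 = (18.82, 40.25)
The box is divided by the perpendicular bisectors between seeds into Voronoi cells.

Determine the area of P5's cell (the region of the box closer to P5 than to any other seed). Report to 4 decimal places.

Area of P5's cell: 122.0031

1. box [0,39]×[0,66]: [(0, 0) (39, 0) (39, 66) (0, 66)]
2. ⊥bis P5·P0 via (22.74,29.75): [(0, 36.0427) (39, 25.2505) (39, 66) (0, 66)]  |A|=1378.7831
3. ⊥bis P5·P1 via (19.265,51.965): [(0, 39.8325) (0, 36.0427) (39, 25.2505) (39, 64.3935)]  |A|=837.19
4. ⊥bis P5·P2 via (31.465,39.43): [(0, 39.8325) (0, 36.0427) (27.6244, 28.3984) (39, 61.0735) (39, 64.3935)]  |A|=633.4362
5. ⊥bis P5·P3 via (27.155,47.75): [(15.9285, 49.8637) (0, 39.8325) (0, 36.0427) (27.6244, 28.3984) (33.9182, 46.4766)]  |A|=455.2339
6. ⊥bis P5·P4 via (26.9,45.05): [(13.6761, 48.4453) (0, 39.8325) (0, 36.0427) (27.6244, 28.3984) (32.8864, 43.5129)]  |A|=407.6498
7. ⊥bis P5·P6 via (22.385,40.8): [(21.5161, 46.4324) (24.15, 29.3598) (27.6244, 28.3984) (32.8864, 43.5129)]  |A|=122.0031
8. canonical 4-gon: [(21.5161, 46.4324) (24.15, 29.3598) (27.6244, 28.3984) (32.8864, 43.5129)]
9. shoelace: 122.0031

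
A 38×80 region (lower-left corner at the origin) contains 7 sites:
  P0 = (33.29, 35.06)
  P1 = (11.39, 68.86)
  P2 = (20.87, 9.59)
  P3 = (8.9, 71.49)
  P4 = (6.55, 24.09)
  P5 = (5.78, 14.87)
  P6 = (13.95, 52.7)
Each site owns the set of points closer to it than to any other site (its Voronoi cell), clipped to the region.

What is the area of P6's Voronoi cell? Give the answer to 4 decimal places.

1. box [0,38]×[0,80]: [(0, 0) (38, 0) (38, 80) (0, 80)]
2. ⊥bis P6·P0 via (23.62,43.88): [(0, 17.9837) (38, 59.6458) (38, 80) (0, 80)]  |A|=1565.039
3. ⊥bis P6·P1 via (12.67,60.78): [(0, 58.7729) (0, 17.9837) (38, 59.6458) (38, 64.7927)]  |A|=872.7844
4. ⊥bis P6·P2 via (17.41,31.145): [(0, 58.7729) (0, 28.3504) (11.0772, 30.1285) (38, 59.6458) (38, 64.7927)]  |A|=815.3674
5. ⊥bis P6·P3 via (11.425,62.095): [(0, 58.7729) (0, 28.3504) (11.0772, 30.1285) (38, 59.6458) (38, 64.7927)]  |A|=815.3674
6. ⊥bis P6·P4 via (10.25,38.395): [(0, 58.7729) (0, 41.0462) (17.02, 36.6439) (38, 59.6458) (38, 64.7927)]  |A|=676.5228
7. ⊥bis P6·P5 via (9.865,33.785): [(0, 58.7729) (0, 41.0462) (17.02, 36.6439) (38, 59.6458) (38, 64.7927)]  |A|=676.5228
8. canonical 5-gon: [(0, 58.7729) (0, 41.0462) (17.02, 36.6439) (38, 59.6458) (38, 64.7927)]
9. shoelace: 676.5228

Area of P6's cell: 676.5228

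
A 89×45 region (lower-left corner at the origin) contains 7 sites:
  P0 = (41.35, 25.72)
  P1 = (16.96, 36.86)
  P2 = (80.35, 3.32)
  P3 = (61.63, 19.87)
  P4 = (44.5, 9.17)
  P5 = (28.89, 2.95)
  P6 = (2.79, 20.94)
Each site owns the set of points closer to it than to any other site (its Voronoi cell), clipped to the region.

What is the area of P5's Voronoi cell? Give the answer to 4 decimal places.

Area of P5's cell: 397.8129

1. box [0,89]×[0,45]: [(0, 0) (89, 0) (89, 45) (0, 45)]
2. ⊥bis P5·P0 via (35.12,14.335): [(0, 33.5531) (0, 0) (61.3165, 0)]  |A|=1028.6775
3. ⊥bis P5·P1 via (22.925,19.905): [(24.1522, 20.3367) (0, 11.8397) (0, 0) (61.3165, 0)]  |A|=766.465
4. ⊥bis P5·P2 via (54.62,3.135): [(54.6162, 3.6665) (24.1522, 20.3367) (0, 11.8397) (0, 0) (54.6425, 0)]  |A|=754.2301
5. ⊥bis P5·P3 via (45.26,11.41): [(47.1506, 7.7517) (24.1522, 20.3367) (0, 11.8397) (0, 0) (51.1567, 0)]  |A|=727.087
6. ⊥bis P5·P4 via (36.695,6.06): [(32.9175, 15.5402) (24.1522, 20.3367) (0, 11.8397) (0, 0) (39.1097, 0)]  |A|=593.9155
7. ⊥bis P5·P6 via (15.84,11.945): [(32.9175, 15.5402) (24.1522, 20.3367) (20.8149, 19.1626) (7.6066, 0) (39.1097, 0)]  |A|=397.8129
8. canonical 5-gon: [(32.9175, 15.5402) (24.1522, 20.3367) (20.8149, 19.1626) (7.6066, 0) (39.1097, 0)]
9. shoelace: 397.8129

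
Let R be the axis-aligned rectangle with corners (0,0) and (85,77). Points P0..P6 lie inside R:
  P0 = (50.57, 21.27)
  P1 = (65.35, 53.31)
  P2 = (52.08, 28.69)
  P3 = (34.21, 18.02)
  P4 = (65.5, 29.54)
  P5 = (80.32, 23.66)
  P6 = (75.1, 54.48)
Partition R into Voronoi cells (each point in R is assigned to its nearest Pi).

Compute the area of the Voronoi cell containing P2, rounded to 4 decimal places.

Area of P2's cell: 606.0125

1. box [0,85]×[0,77]: [(0, 0) (85, 0) (85, 77) (0, 77)]
2. ⊥bis P2·P0 via (51.325,24.98): [(0, 35.4248) (85, 18.127) (85, 77) (0, 77)]  |A|=4269.0465
3. ⊥bis P2·P1 via (58.715,41): [(0, 72.647) (0, 35.4248) (85, 18.127) (85, 26.8326)]  |A|=1951.9267
4. ⊥bis P2·P3 via (43.145,23.355): [(20.2209, 61.748) (40.9091, 27.0997) (85, 18.127) (85, 26.8326)]  |A|=952.9943
5. ⊥bis P2·P4 via (58.79,29.115): [(58.0133, 41.3782) (20.2209, 61.748) (40.9091, 27.0997) (59.1528, 23.387)]  |A|=606.0125
6. ⊥bis P2·P5 via (66.2,26.175): [(58.0133, 41.3782) (20.2209, 61.748) (40.9091, 27.0997) (59.1528, 23.387)]  |A|=606.0125
7. ⊥bis P2·P6 via (63.59,41.585): [(58.0133, 41.3782) (20.2209, 61.748) (40.9091, 27.0997) (59.1528, 23.387)]  |A|=606.0125
8. canonical 4-gon: [(58.0133, 41.3782) (20.2209, 61.748) (40.9091, 27.0997) (59.1528, 23.387)]
9. shoelace: 606.0125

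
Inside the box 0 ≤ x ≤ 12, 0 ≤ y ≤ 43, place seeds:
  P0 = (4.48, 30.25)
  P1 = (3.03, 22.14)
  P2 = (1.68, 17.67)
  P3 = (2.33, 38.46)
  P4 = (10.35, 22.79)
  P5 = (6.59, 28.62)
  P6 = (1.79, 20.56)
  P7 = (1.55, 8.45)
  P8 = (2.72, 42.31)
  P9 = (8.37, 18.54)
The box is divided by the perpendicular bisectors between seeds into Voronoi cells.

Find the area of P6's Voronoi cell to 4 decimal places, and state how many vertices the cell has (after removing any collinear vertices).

1. box [0,12]×[0,43]: [(0, 0) (12, 0) (12, 43) (0, 43)]
2. ⊥bis P6·P0 via (3.135,25.405): [(0, 26.2753) (0, 0) (12, 0) (12, 22.944)]  |A|=295.3159
3. ⊥bis P6·P1 via (2.41,21.35): [(0, 23.2414) (0, 0) (12, 0) (12, 13.8237)]  |A|=222.3904
4. ⊥bis P6·P2 via (1.735,19.115): [(5.4374, 18.9741) (0, 23.2414) (0, 19.181)]  |A|=11.0389
5. ⊥bis P6·P3 via (2.06,29.51): [(5.4374, 18.9741) (0, 23.2414) (0, 19.181)]  |A|=11.0389
6. ⊥bis P6·P4 via (6.07,21.675): [(5.4374, 18.9741) (0, 23.2414) (0, 19.181)]  |A|=11.0389
7. ⊥bis P6·P5 via (4.19,24.59): [(5.4374, 18.9741) (0, 23.2414) (0, 19.181)]  |A|=11.0389
8. ⊥bis P6·P7 via (1.67,14.505): [(5.4374, 18.9741) (0, 23.2414) (0, 19.181)]  |A|=11.0389
9. ⊥bis P6·P8 via (2.255,31.435): [(5.4374, 18.9741) (0, 23.2414) (0, 19.181)]  |A|=11.0389
10. ⊥bis P6·P9 via (5.08,19.55): [(4.9094, 18.9942) (5.0069, 19.3119) (0, 23.2414) (0, 19.181)]  |A|=10.954
11. canonical 4-gon: [(4.9094, 18.9942) (5.0069, 19.3119) (0, 23.2414) (0, 19.181)]
12. shoelace: 10.954

Area of P6's cell: 10.9540 (4 vertices)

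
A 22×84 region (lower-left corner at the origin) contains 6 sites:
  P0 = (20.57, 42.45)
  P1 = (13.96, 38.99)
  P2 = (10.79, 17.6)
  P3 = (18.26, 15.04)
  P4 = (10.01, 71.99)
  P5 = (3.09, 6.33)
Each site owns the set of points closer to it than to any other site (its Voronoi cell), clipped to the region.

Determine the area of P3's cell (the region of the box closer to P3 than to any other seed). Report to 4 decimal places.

1. box [0,22]×[0,84]: [(0, 0) (22, 0) (22, 84) (0, 84)]
2. ⊥bis P3·P0 via (19.415,28.745): [(0, 30.3812) (0, 0) (22, 0) (22, 28.5271)]  |A|=647.992
3. ⊥bis P3·P1 via (16.11,27.015): [(0, 24.1226) (0, 0) (22, 0) (22, 28.0725)]  |A|=574.146
4. ⊥bis P3·P2 via (14.525,16.32): [(18.3266, 27.413) (8.9321, 0) (22, 0) (22, 28.0725)]  |A|=230.6761
5. ⊥bis P3·P4 via (14.135,43.515): [(18.3266, 27.413) (8.9321, 0) (22, 0) (22, 28.0725)]  |A|=230.6761
6. ⊥bis P3·P5 via (10.675,10.685): [(18.3266, 27.413) (11.8766, 8.5921) (16.8099, 0) (22, 0) (22, 28.0725)]  |A|=196.8324
7. canonical 5-gon: [(18.3266, 27.413) (11.8766, 8.5921) (16.8099, 0) (22, 0) (22, 28.0725)]
8. shoelace: 196.8324

Area of P3's cell: 196.8324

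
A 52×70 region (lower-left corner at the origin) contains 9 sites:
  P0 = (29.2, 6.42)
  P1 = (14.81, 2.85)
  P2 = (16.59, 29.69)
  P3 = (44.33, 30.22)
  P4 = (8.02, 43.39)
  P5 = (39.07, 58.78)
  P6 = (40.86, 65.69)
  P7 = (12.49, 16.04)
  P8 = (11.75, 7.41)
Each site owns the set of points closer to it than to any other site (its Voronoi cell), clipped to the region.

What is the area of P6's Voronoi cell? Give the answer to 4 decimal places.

1. box [0,52]×[0,70]: [(0, 0) (52, 0) (52, 70) (0, 70)]
2. ⊥bis P6·P0 via (35.03,36.055): [(0, 42.9463) (52, 32.7165) (52, 70) (0, 70)]  |A|=1672.7649
3. ⊥bis P6·P1 via (27.835,34.27): [(0, 45.8089) (13.1418, 40.361) (52, 32.7165) (52, 70) (0, 70)]  |A|=1653.9557
4. ⊥bis P6·P2 via (28.725,47.69): [(0, 67.0554) (50.4966, 33.0123) (52, 32.7165) (52, 70) (0, 70)]  |A|=1064.051
5. ⊥bis P6·P3 via (42.595,47.955): [(0, 67.0554) (30.1394, 46.7365) (52, 48.8751) (52, 70) (0, 70)]  |A|=880.1272
6. ⊥bis P6·P4 via (24.44,54.54): [(29.4009, 47.2343) (30.1394, 46.7365) (52, 48.8751) (52, 70) (13.9419, 70)]  |A|=678.1424
7. ⊥bis P6·P5 via (39.965,62.235): [(14.7855, 68.7576) (52, 59.1174) (52, 70) (13.9419, 70)]  |A|=226.1367
8. ⊥bis P6·P7 via (26.675,40.865): [(14.7855, 68.7576) (52, 59.1174) (52, 70) (13.9419, 70)]  |A|=226.1367
9. ⊥bis P6·P8 via (26.305,36.55): [(14.7855, 68.7576) (52, 59.1174) (52, 70) (13.9419, 70)]  |A|=226.1367
10. canonical 4-gon: [(14.7855, 68.7576) (52, 59.1174) (52, 70) (13.9419, 70)]
11. shoelace: 226.1367

Area of P6's cell: 226.1367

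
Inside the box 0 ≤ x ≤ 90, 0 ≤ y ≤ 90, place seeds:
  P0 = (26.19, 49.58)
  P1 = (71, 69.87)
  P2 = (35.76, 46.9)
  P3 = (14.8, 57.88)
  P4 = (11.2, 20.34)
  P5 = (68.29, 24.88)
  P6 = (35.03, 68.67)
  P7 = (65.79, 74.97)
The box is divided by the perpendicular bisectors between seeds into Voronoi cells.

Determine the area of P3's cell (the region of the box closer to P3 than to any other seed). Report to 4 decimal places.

Area of P3's cell: 915.7565

1. box [0,90]×[0,90]: [(0, 0) (90, 0) (90, 90) (0, 90)]
2. ⊥bis P3·P0 via (20.495,53.73): [(0, 25.6049) (46.9253, 90) (0, 90)]  |A|=1510.8786
3. ⊥bis P3·P1 via (42.9,63.875): [(0, 25.6049) (39.5002, 79.8106) (37.3264, 90) (0, 90)]  |A|=1461.9751
4. ⊥bis P3·P2 via (25.28,52.39): [(0, 25.6049) (39.5002, 79.8106) (37.3264, 90) (0, 90)]  |A|=1461.9751
5. ⊥bis P3·P4 via (13,39.11): [(0, 40.3567) (10.0476, 39.3931) (39.5002, 79.8106) (37.3264, 90) (0, 90)]  |A|=1387.8654
6. ⊥bis P3·P5 via (41.545,41.38): [(0, 40.3567) (10.0476, 39.3931) (39.5002, 79.8106) (37.3264, 90) (0, 90)]  |A|=1387.8654
7. ⊥bis P3·P6 via (24.915,63.275): [(0, 40.3567) (10.0476, 39.3931) (25.9865, 61.266) (10.6608, 90) (0, 90)]  |A|=915.7565
8. ⊥bis P3·P7 via (40.295,66.425): [(0, 40.3567) (10.0476, 39.3931) (25.9865, 61.266) (10.6608, 90) (0, 90)]  |A|=915.7565
9. canonical 5-gon: [(0, 40.3567) (10.0476, 39.3931) (25.9865, 61.266) (10.6608, 90) (0, 90)]
10. shoelace: 915.7565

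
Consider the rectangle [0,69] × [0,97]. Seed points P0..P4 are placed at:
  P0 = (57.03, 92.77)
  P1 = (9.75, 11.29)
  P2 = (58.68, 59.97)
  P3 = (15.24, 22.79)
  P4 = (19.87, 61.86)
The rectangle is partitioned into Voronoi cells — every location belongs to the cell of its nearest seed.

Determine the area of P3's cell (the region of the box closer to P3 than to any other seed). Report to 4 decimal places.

1. box [0,69]×[0,97]: [(0, 0) (69, 0) (69, 97) (0, 97)]
2. ⊥bis P3·P0 via (36.135,57.78): [(0, 79.3588) (0, 0) (69, 0) (69, 38.154)]  |A|=4054.1898
3. ⊥bis P3·P1 via (12.495,17.04): [(0, 79.3588) (0, 23.005) (48.189, 0) (69, 0) (69, 38.154)]  |A|=3499.8959
4. ⊥bis P3·P2 via (36.96,41.38): [(9.111, 73.9179) (0, 79.3588) (0, 23.005) (48.189, 0) (69, 0) (69, 3.9454)]  |A|=2475.5375
5. ⊥bis P3·P4 via (17.555,42.325): [(38.2503, 39.8725) (0, 44.4054) (0, 23.005) (48.189, 0) (69, 0) (69, 3.9454)]  |A|=1731.226
6. canonical 6-gon: [(38.2503, 39.8725) (0, 44.4054) (0, 23.005) (48.189, 0) (69, 0) (69, 3.9454)]
7. shoelace: 1731.226

Area of P3's cell: 1731.2260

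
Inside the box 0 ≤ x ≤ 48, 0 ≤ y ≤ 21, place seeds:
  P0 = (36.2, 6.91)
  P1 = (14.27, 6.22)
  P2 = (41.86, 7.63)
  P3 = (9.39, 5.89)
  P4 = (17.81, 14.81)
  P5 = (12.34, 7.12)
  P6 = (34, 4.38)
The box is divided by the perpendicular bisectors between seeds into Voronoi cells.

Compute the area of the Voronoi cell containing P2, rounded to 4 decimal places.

1. box [0,48]×[0,21]: [(0, 0) (48, 0) (48, 21) (0, 21)]
2. ⊥bis P2·P0 via (39.03,7.27): [(39.9548, 0) (48, 0) (48, 21) (37.2834, 21)]  |A|=196.9986
3. ⊥bis P2·P1 via (28.065,6.925): [(39.9548, 0) (48, 0) (48, 21) (37.2834, 21)]  |A|=196.9986
4. ⊥bis P2·P3 via (25.625,6.76): [(39.9548, 0) (48, 0) (48, 21) (37.2834, 21)]  |A|=196.9986
5. ⊥bis P2·P4 via (29.835,11.22): [(39.9548, 0) (48, 0) (48, 21) (37.2834, 21)]  |A|=196.9986
6. ⊥bis P2·P5 via (27.1,7.375): [(39.9548, 0) (48, 0) (48, 21) (37.2834, 21)]  |A|=196.9986
7. ⊥bis P2·P6 via (37.93,6.005): [(39.7512, 1.6005) (40.413, 0) (48, 0) (48, 21) (37.2834, 21)]  |A|=196.6319
8. canonical 5-gon: [(39.7512, 1.6005) (40.413, 0) (48, 0) (48, 21) (37.2834, 21)]
9. shoelace: 196.6319

Area of P2's cell: 196.6319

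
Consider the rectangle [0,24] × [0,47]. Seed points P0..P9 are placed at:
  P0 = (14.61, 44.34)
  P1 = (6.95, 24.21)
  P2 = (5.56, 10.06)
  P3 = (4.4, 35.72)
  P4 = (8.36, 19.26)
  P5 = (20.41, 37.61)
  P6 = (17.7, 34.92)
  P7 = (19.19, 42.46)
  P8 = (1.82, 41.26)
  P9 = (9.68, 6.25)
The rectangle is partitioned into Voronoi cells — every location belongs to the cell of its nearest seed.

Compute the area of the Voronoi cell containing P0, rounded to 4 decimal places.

Area of P0's cell: 69.0420

1. box [0,24]×[0,47]: [(0, 0) (24, 0) (24, 47) (0, 47)]
2. ⊥bis P0·P1 via (10.78,34.275): [(0, 38.3771) (24, 29.2444) (24, 47) (0, 47)]  |A|=316.5418
3. ⊥bis P0·P2 via (10.085,27.2): [(0, 38.3771) (24, 29.2444) (24, 47) (0, 47)]  |A|=316.5418
4. ⊥bis P0·P3 via (9.505,40.03): [(16.0601, 32.2658) (24, 29.2444) (24, 47) (3.6204, 47)]  |A|=220.6272
5. ⊥bis P0·P4 via (11.485,31.8): [(16.0601, 32.2658) (24, 29.2444) (24, 47) (3.6204, 47)]  |A|=220.6272
6. ⊥bis P0·P5 via (17.51,40.975): [(12.4146, 36.5837) (24, 46.5682) (24, 47) (3.6204, 47)]  |A|=108.6412
7. ⊥bis P0·P6 via (16.155,39.63): [(11.2117, 38.0085) (15.823, 39.5211) (24, 46.5682) (24, 47) (3.6204, 47)]  |A|=104.4465
8. ⊥bis P0·P7 via (16.9,43.4): [(11.2117, 38.0085) (15.2276, 39.3258) (18.3777, 47) (3.6204, 47)]  |A|=79.6799
9. ⊥bis P0·P8 via (8.215,42.8): [(8.6335, 41.0623) (11.2117, 38.0085) (15.2276, 39.3258) (18.3777, 47) (7.2036, 47)]  |A|=69.042
10. ⊥bis P0·P9 via (12.145,25.295): [(8.6335, 41.0623) (11.2117, 38.0085) (15.2276, 39.3258) (18.3777, 47) (7.2036, 47)]  |A|=69.042
11. canonical 5-gon: [(8.6335, 41.0623) (11.2117, 38.0085) (15.2276, 39.3258) (18.3777, 47) (7.2036, 47)]
12. shoelace: 69.042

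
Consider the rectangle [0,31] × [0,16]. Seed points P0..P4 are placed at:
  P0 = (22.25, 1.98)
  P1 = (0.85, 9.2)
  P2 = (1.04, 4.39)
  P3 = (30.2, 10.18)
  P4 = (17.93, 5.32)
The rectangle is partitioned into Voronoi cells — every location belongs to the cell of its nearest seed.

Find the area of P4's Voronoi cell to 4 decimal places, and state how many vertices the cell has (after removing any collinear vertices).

Area of P4's cell: 181.7272 (6 vertices)

1. box [0,31]×[0,16]: [(0, 0) (31, 0) (31, 16) (0, 16)]
2. ⊥bis P4·P0 via (20.09,3.65): [(0, 0) (17.268, 0) (29.6384, 16) (0, 16)]  |A|=375.2511
3. ⊥bis P4·P1 via (9.39,7.26): [(7.7408, 0) (17.268, 0) (29.6384, 16) (11.3754, 16)]  |A|=222.3215
4. ⊥bis P4·P2 via (9.485,4.855): [(9.3599, 7.1274) (9.7523, 0) (17.268, 0) (29.6384, 16) (11.3754, 16)]  |A|=215.1529
5. ⊥bis P4·P3 via (24.065,7.75): [(9.3599, 7.1274) (9.7523, 0) (17.268, 0) (23.7923, 8.4386) (20.7973, 16) (11.3754, 16)]  |A|=181.7272
6. canonical 6-gon: [(9.3599, 7.1274) (9.7523, 0) (17.268, 0) (23.7923, 8.4386) (20.7973, 16) (11.3754, 16)]
7. shoelace: 181.7272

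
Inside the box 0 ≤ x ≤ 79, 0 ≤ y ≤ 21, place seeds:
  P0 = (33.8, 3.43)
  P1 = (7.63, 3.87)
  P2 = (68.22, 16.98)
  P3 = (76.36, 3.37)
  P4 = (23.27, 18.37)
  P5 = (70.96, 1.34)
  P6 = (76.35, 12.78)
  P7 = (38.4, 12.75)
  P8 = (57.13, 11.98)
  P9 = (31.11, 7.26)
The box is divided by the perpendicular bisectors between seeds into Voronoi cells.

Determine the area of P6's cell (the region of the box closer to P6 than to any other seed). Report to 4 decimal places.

1. box [0,79]×[0,21]: [(0, 0) (79, 0) (79, 21) (0, 21)]
2. ⊥bis P6·P0 via (55.075,8.105): [(56.856, 0) (79, 0) (79, 21) (52.2414, 21)]  |A|=513.4769
3. ⊥bis P6·P1 via (41.99,8.325): [(56.856, 0) (79, 0) (79, 21) (52.2414, 21)]  |A|=513.4769
4. ⊥bis P6·P2 via (72.285,14.88): [(64.5979, 0) (79, 0) (79, 21) (75.4466, 21)]  |A|=188.5323
5. ⊥bis P6·P3 via (76.355,8.075): [(68.7653, 8.0669) (79, 8.0778) (79, 21) (75.4466, 21)]  |A|=89.1052
6. ⊥bis P6·P4 via (49.81,15.575): [(68.7653, 8.0669) (79, 8.0778) (79, 21) (75.4466, 21)]  |A|=89.1052
7. ⊥bis P6·P5 via (73.655,7.06): [(69.3041, 9.1099) (71.5116, 8.0699) (79, 8.0778) (79, 21) (75.4466, 21)]  |A|=87.6738
8. ⊥bis P6·P7 via (57.375,12.765): [(69.3041, 9.1099) (71.5116, 8.0699) (79, 8.0778) (79, 21) (75.4466, 21)]  |A|=87.6738
9. ⊥bis P6·P8 via (66.74,12.38): [(69.3041, 9.1099) (71.5116, 8.0699) (79, 8.0778) (79, 21) (75.4466, 21)]  |A|=87.6738
10. ⊥bis P6·P9 via (53.73,10.02): [(69.3041, 9.1099) (71.5116, 8.0699) (79, 8.0778) (79, 21) (75.4466, 21)]  |A|=87.6738
11. canonical 5-gon: [(69.3041, 9.1099) (71.5116, 8.0699) (79, 8.0778) (79, 21) (75.4466, 21)]
12. shoelace: 87.6738

Area of P6's cell: 87.6738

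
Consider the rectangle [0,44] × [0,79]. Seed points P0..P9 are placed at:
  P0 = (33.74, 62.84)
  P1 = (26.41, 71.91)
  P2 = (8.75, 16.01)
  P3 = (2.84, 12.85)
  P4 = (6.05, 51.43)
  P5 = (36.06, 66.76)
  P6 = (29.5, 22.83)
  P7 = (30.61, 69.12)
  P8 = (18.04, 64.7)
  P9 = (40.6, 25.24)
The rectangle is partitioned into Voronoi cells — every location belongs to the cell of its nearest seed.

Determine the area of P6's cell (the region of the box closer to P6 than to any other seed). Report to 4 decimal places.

Area of P6's cell: 679.6584

1. box [0,44]×[0,79]: [(0, 0) (44, 0) (44, 79) (0, 79)]
2. ⊥bis P6·P0 via (31.62,42.835): [(0, 46.1859) (0, 0) (44, 0) (44, 41.523)]  |A|=1929.5965
3. ⊥bis P6·P1 via (27.955,47.37): [(3.409, 45.8246) (0, 45.61) (0, 0) (44, 0) (44, 41.523)]  |A|=1928.6149
4. ⊥bis P6·P2 via (19.125,19.42): [(10.7004, 45.0519) (25.5079, 0) (44, 0) (44, 41.523)]  |A|=1107.9028
5. ⊥bis P6·P3 via (16.17,17.84): [(10.7004, 45.0519) (25.5079, 0) (44, 0) (44, 41.523)]  |A|=1107.9028
6. ⊥bis P6·P4 via (17.775,37.13): [(25.5212, 43.4813) (14.2532, 34.2424) (25.5079, 0) (44, 0) (44, 41.523)]  |A|=1030.5905
7. ⊥bis P6·P5 via (32.78,44.795): [(25.5212, 43.4813) (14.2532, 34.2424) (25.5079, 0) (44, 0) (44, 41.523)]  |A|=1030.5905
8. ⊥bis P6·P7 via (30.055,45.975): [(25.5212, 43.4813) (14.2532, 34.2424) (25.5079, 0) (44, 0) (44, 41.523)]  |A|=1030.5905
9. ⊥bis P6·P8 via (23.77,43.765): [(25.5212, 43.4813) (14.2532, 34.2424) (25.5079, 0) (44, 0) (44, 41.523)]  |A|=1030.5905
10. ⊥bis P6·P9 via (35.05,24.035): [(30.9528, 42.9057) (25.5212, 43.4813) (14.2532, 34.2424) (25.5079, 0) (40.2684, 0)]  |A|=679.6584
11. canonical 5-gon: [(30.9528, 42.9057) (25.5212, 43.4813) (14.2532, 34.2424) (25.5079, 0) (40.2684, 0)]
12. shoelace: 679.6584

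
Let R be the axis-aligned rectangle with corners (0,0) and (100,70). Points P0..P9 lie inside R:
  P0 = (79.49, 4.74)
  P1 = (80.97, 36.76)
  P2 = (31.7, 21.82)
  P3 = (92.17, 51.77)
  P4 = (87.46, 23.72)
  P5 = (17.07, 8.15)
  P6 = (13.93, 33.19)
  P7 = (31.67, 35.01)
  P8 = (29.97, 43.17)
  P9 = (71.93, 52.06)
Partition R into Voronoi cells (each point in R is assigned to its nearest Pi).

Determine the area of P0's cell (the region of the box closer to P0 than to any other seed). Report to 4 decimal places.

1. box [0,100]×[0,70]: [(0, 0) (100, 0) (100, 70) (0, 70)]
2. ⊥bis P0·P1 via (80.23,20.75): [(0, 24.4583) (0, 0) (100, 0) (100, 19.8362)]  |A|=2214.7264
3. ⊥bis P0·P2 via (55.595,13.28): [(58.6217, 21.7488) (50.8488, 0) (100, 0) (100, 19.8362)]  |A|=944.8834
4. ⊥bis P0·P3 via (85.83,28.255): [(58.6217, 21.7488) (50.8488, 0) (100, 0) (100, 19.8362)]  |A|=944.8834
5. ⊥bis P0·P4 via (83.475,14.23): [(66.429, 21.3879) (58.6217, 21.7488) (50.8488, 0) (100, 0) (100, 7.2909)]  |A|=734.3037
6. ⊥bis P0·P5 via (48.28,6.445): [(66.429, 21.3879) (58.6217, 21.7488) (50.8488, 0) (100, 0) (100, 7.2909)]  |A|=734.3037
7. ⊥bis P0·P6 via (46.71,18.965): [(66.429, 21.3879) (58.6217, 21.7488) (50.8488, 0) (100, 0) (100, 7.2909)]  |A|=734.3037
8. ⊥bis P0·P7 via (55.58,19.875): [(66.429, 21.3879) (58.6217, 21.7488) (50.8488, 0) (100, 0) (100, 7.2909)]  |A|=734.3037
9. ⊥bis P0·P8 via (54.73,23.955): [(66.429, 21.3879) (58.6217, 21.7488) (50.8488, 0) (100, 0) (100, 7.2909)]  |A|=734.3037
10. ⊥bis P0·P9 via (75.71,28.4): [(66.429, 21.3879) (58.6217, 21.7488) (50.8488, 0) (100, 0) (100, 7.2909)]  |A|=734.3037
11. canonical 5-gon: [(66.429, 21.3879) (58.6217, 21.7488) (50.8488, 0) (100, 0) (100, 7.2909)]
12. shoelace: 734.3037

Area of P0's cell: 734.3037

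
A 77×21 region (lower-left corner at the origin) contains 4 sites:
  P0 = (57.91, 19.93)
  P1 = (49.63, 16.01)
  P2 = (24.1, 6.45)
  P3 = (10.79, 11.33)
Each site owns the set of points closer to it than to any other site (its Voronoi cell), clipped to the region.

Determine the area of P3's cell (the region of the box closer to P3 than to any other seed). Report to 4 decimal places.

1. box [0,77]×[0,21]: [(0, 0) (77, 0) (77, 21) (0, 21)]
2. ⊥bis P3·P0 via (34.35,15.63): [(0, 0) (37.2027, 0) (33.3699, 21) (0, 21)]  |A|=741.0121
3. ⊥bis P3·P1 via (30.21,13.67): [(0, 0) (31.8572, 0) (29.3268, 21) (0, 21)]  |A|=642.4313
4. ⊥bis P3·P2 via (17.445,8.89): [(0, 0) (14.1856, 0) (21.885, 21) (0, 21)]  |A|=378.7412
5. canonical 4-gon: [(0, 0) (14.1856, 0) (21.885, 21) (0, 21)]
6. shoelace: 378.7412

Area of P3's cell: 378.7412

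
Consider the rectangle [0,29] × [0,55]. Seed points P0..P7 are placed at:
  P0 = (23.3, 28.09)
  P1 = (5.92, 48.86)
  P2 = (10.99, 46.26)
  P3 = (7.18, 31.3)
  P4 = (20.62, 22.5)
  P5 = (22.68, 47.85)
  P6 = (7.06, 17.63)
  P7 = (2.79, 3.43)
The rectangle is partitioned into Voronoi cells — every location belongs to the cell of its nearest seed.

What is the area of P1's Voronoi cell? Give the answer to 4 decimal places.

1. box [0,29]×[0,55]: [(0, 0) (29, 0) (29, 55) (0, 55)]
2. ⊥bis P1·P0 via (14.61,38.475): [(0, 26.2496) (29, 50.5163) (29, 55) (0, 55)]  |A|=481.8943
3. ⊥bis P1·P2 via (8.455,47.56): [(0, 31.0728) (12.2704, 55) (0, 55)]  |A|=146.7983
4. ⊥bis P1·P3 via (6.55,40.08): [(0, 39.61) (4.5453, 39.9362) (12.2704, 55) (0, 55)]  |A|=127.3959
5. ⊥bis P1·P4 via (13.27,35.68): [(0, 39.61) (4.5453, 39.9362) (12.2704, 55) (0, 55)]  |A|=127.3959
6. ⊥bis P1·P5 via (14.3,48.355): [(0, 39.61) (4.5453, 39.9362) (12.2704, 55) (0, 55)]  |A|=127.3959
7. ⊥bis P1·P6 via (6.49,33.245): [(0, 39.61) (4.5453, 39.9362) (12.2704, 55) (0, 55)]  |A|=127.3959
8. ⊥bis P1·P7 via (4.355,26.145): [(0, 39.61) (4.5453, 39.9362) (12.2704, 55) (0, 55)]  |A|=127.3959
9. canonical 4-gon: [(0, 39.61) (4.5453, 39.9362) (12.2704, 55) (0, 55)]
10. shoelace: 127.3959

Area of P1's cell: 127.3959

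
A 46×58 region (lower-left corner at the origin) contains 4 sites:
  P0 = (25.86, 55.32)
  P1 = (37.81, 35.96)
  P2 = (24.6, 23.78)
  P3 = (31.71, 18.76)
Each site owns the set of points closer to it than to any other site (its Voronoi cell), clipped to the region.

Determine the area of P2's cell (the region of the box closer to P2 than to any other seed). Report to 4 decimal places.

Area of P2's cell: 975.9829

1. box [0,46]×[0,58]: [(0, 0) (46, 0) (46, 58) (0, 58)]
2. ⊥bis P2·P0 via (25.23,39.55): [(0, 40.5579) (0, 0) (46, 0) (46, 38.7203)]  |A|=1823.398
3. ⊥bis P2·P1 via (31.205,29.87): [(22.1669, 39.6724) (0, 40.5579) (0, 0) (46, 0) (46, 13.8239)]  |A|=1526.7194
4. ⊥bis P2·P3 via (28.155,21.27): [(32.9165, 28.0138) (22.1669, 39.6724) (0, 40.5579) (0, 0) (13.1374, 0)]  |A|=975.9829
5. canonical 5-gon: [(32.9165, 28.0138) (22.1669, 39.6724) (0, 40.5579) (0, 0) (13.1374, 0)]
6. shoelace: 975.9829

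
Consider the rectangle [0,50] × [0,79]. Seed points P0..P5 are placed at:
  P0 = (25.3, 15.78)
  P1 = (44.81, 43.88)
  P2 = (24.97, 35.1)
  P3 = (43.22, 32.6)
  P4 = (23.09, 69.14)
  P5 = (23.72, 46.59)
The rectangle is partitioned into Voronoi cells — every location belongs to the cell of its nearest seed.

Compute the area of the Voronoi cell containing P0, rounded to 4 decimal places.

Area of P0's cell: 1114.7527

1. box [0,50]×[0,79]: [(0, 0) (50, 0) (50, 79) (0, 79)]
2. ⊥bis P0·P1 via (35.055,29.83): [(0, 54.1689) (0, 0) (50, 0) (50, 19.4536)]  |A|=1840.5624
3. ⊥bis P0·P2 via (25.135,25.44): [(40.9879, 25.7108) (0, 25.0107) (0, 0) (50, 0) (50, 19.4536)]  |A|=1242.9958
4. ⊥bis P0·P3 via (34.26,24.19): [(32.9613, 25.5737) (0, 25.0107) (0, 0) (50, 0) (50, 7.4206)]  |A|=1114.7527
5. ⊥bis P0·P4 via (24.195,42.46): [(32.9613, 25.5737) (0, 25.0107) (0, 0) (50, 0) (50, 7.4206)]  |A|=1114.7527
6. ⊥bis P0·P5 via (24.51,31.185): [(32.9613, 25.5737) (0, 25.0107) (0, 0) (50, 0) (50, 7.4206)]  |A|=1114.7527
7. canonical 5-gon: [(32.9613, 25.5737) (0, 25.0107) (0, 0) (50, 0) (50, 7.4206)]
8. shoelace: 1114.7527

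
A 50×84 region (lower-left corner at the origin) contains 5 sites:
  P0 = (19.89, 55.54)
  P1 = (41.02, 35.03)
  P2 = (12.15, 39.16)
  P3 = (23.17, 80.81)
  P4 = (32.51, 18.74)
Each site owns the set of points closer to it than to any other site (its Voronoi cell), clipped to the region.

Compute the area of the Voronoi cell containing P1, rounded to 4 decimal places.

1. box [0,50]×[0,84]: [(0, 0) (50, 0) (50, 84) (0, 84)]
2. ⊥bis P1·P0 via (30.455,45.285): [(0, 13.9094) (0, 0) (50, 0) (50, 65.4208)]  |A|=1983.255
3. ⊥bis P1·P2 via (26.585,37.095): [(27.2902, 42.0245) (21.2784, 0) (50, 0) (50, 65.4208)]  |A|=1346.3536
4. ⊥bis P1·P3 via (32.095,57.92): [(49.1887, 64.585) (27.2902, 42.0245) (21.2784, 0) (50, 0) (50, 64.9013)]  |A|=1346.1428
5. ⊥bis P1·P4 via (36.765,26.885): [(49.1887, 64.585) (27.2902, 42.0245) (25.9339, 32.5433) (50, 19.971) (50, 64.9013)]  |A|=638.4831
6. canonical 5-gon: [(49.1887, 64.585) (27.2902, 42.0245) (25.9339, 32.5433) (50, 19.971) (50, 64.9013)]
7. shoelace: 638.4831

Area of P1's cell: 638.4831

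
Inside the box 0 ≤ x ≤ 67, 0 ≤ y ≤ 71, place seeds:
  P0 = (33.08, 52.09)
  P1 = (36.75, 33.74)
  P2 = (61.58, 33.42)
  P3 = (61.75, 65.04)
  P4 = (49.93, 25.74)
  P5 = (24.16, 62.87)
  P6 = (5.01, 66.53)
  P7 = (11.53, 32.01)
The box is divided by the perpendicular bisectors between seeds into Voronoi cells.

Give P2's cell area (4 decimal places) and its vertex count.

Area of P2's cell: 408.4868 (5 vertices)

1. box [0,67]×[0,71]: [(0, 0) (67, 0) (67, 71) (0, 71)]
2. ⊥bis P2·P0 via (47.33,42.755): [(19.3217, 0) (67, 0) (67, 71) (65.833, 71)]  |A|=1734.009
3. ⊥bis P2·P1 via (49.165,33.58): [(49.3224, 45.7965) (48.7322, 0) (67, 0) (67, 71) (65.833, 71)]  |A|=1060.56
4. ⊥bis P2·P3 via (61.665,49.23): [(51.6071, 49.2841) (49.3224, 45.7965) (48.7322, 0) (67, 0) (67, 49.2013)]  |A|=880.1159
5. ⊥bis P2·P4 via (55.755,29.58): [(51.6071, 49.2841) (49.3224, 45.7965) (49.2408, 39.4616) (67, 12.5222) (67, 49.2013)]  |A|=408.4868
6. ⊥bis P2·P5 via (42.87,48.145): [(51.6071, 49.2841) (49.3224, 45.7965) (49.2408, 39.4616) (67, 12.5222) (67, 49.2013)]  |A|=408.4868
7. ⊥bis P2·P6 via (33.295,49.975): [(51.6071, 49.2841) (49.3224, 45.7965) (49.2408, 39.4616) (67, 12.5222) (67, 49.2013)]  |A|=408.4868
8. ⊥bis P2·P7 via (36.555,32.715): [(51.6071, 49.2841) (49.3224, 45.7965) (49.2408, 39.4616) (67, 12.5222) (67, 49.2013)]  |A|=408.4868
9. canonical 5-gon: [(51.6071, 49.2841) (49.3224, 45.7965) (49.2408, 39.4616) (67, 12.5222) (67, 49.2013)]
10. shoelace: 408.4868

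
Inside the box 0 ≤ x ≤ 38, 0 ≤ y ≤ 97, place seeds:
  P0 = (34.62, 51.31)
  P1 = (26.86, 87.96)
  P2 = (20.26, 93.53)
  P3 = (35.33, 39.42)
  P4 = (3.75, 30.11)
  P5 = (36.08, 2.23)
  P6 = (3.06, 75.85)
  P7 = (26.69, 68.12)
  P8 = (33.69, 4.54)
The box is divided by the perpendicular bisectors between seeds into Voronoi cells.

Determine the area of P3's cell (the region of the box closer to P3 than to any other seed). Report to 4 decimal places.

1. box [0,38]×[0,97]: [(0, 0) (38, 0) (38, 97) (0, 97)]
2. ⊥bis P3·P0 via (34.975,45.365): [(0, 43.2765) (0, 0) (38, 0) (38, 45.5456)]  |A|=1687.6206
3. ⊥bis P3·P1 via (31.095,63.69): [(0, 43.2765) (0, 0) (38, 0) (38, 45.5456)]  |A|=1687.6206
4. ⊥bis P3·P2 via (27.795,66.475): [(0, 43.2765) (0, 0) (38, 0) (38, 45.5456)]  |A|=1687.6206
5. ⊥bis P3·P4 via (19.54,34.765): [(16.7361, 44.2759) (29.789, 0) (38, 0) (38, 45.5456)]  |A|=666.0138
6. ⊥bis P3·P5 via (35.705,20.825): [(16.7361, 44.2759) (23.7209, 20.5833) (38, 20.8713) (38, 45.5456)]  |A|=432.4966
7. ⊥bis P3·P6 via (19.195,57.635): [(16.7361, 44.2759) (23.7209, 20.5833) (38, 20.8713) (38, 45.5456)]  |A|=432.4966
8. ⊥bis P3·P7 via (31.01,53.77): [(16.7361, 44.2759) (23.7209, 20.5833) (38, 20.8713) (38, 45.5456)]  |A|=432.4966
9. ⊥bis P3·P8 via (34.51,21.98): [(16.7361, 44.2759) (23.1517, 22.5141) (38, 21.8159) (38, 45.5456)]  |A|=411.617
10. canonical 4-gon: [(16.7361, 44.2759) (23.1517, 22.5141) (38, 21.8159) (38, 45.5456)]
11. shoelace: 411.617

Area of P3's cell: 411.6170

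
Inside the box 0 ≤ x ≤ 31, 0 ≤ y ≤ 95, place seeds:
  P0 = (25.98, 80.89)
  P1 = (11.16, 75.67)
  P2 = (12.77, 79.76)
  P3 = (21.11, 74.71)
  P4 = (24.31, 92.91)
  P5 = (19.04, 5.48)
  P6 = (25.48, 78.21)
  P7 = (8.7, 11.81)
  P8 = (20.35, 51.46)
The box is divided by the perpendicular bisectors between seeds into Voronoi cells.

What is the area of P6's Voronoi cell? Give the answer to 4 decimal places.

1. box [0,31]×[0,95]: [(0, 0) (31, 0) (31, 95) (0, 95)]
2. ⊥bis P6·P0 via (25.73,79.55): [(0, 84.3504) (0, 0) (31, 0) (31, 78.5668)]  |A|=2525.216
3. ⊥bis P6·P1 via (18.32,76.94): [(17.5876, 81.0691) (31, 5.4528) (31, 78.5668)]  |A|=490.3172
4. ⊥bis P6·P2 via (19.125,78.985): [(19.3393, 80.7423) (18.6492, 75.0838) (31, 5.4528) (31, 78.5668)]  |A|=485.2485
5. ⊥bis P6·P3 via (23.295,76.46): [(19.9576, 80.6269) (31, 66.8398) (31, 78.5668)]  |A|=64.7471
6. ⊥bis P6·P4 via (24.895,85.56): [(19.9576, 80.6269) (31, 66.8398) (31, 78.5668)]  |A|=64.7471
7. ⊥bis P6·P5 via (22.26,41.845): [(19.9576, 80.6269) (31, 66.8398) (31, 78.5668)]  |A|=64.7471
8. ⊥bis P6·P7 via (17.09,45.01): [(19.9576, 80.6269) (31, 66.8398) (31, 78.5668)]  |A|=64.7471
9. ⊥bis P6·P8 via (22.915,64.835): [(19.9576, 80.6269) (31, 66.8398) (31, 78.5668)]  |A|=64.7471
10. canonical 3-gon: [(19.9576, 80.6269) (31, 66.8398) (31, 78.5668)]
11. shoelace: 64.7471

Area of P6's cell: 64.7471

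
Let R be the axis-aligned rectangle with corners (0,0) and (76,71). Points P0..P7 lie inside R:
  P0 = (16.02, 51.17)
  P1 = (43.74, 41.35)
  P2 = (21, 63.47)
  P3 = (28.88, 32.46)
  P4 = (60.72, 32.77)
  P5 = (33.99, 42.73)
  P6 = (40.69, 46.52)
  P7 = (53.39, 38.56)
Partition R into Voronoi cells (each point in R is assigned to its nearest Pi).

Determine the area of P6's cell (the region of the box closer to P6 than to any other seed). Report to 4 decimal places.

1. box [0,76]×[0,71]: [(0, 0) (76, 0) (76, 71) (0, 71)]
2. ⊥bis P6·P0 via (28.355,48.845): [(19.1483, 0) (76, 0) (76, 71) (32.531, 71)]  |A|=3561.3865
3. ⊥bis P6·P1 via (42.215,43.935): [(25.5797, 34.1212) (76, 63.8662) (76, 71) (32.531, 71)]  |A|=981.3884
4. ⊥bis P6·P2 via (30.845,54.995): [(29.1411, 53.0157) (25.5797, 34.1212) (76, 63.8662) (76, 71) (44.6228, 71)]  |A|=872.6567
5. ⊥bis P6·P3 via (34.785,39.49): [(29.1411, 53.0157) (27.7116, 45.4315) (34.7418, 39.5263) (76, 63.8662) (76, 71) (44.6228, 71)]  |A|=826.6051
6. ⊥bis P6·P4 via (50.705,39.645): [(29.1411, 53.0157) (27.7116, 45.4315) (34.7418, 39.5263) (61.4327, 55.2723) (72.2293, 71) (44.6228, 71)]  |A|=744.9925
7. ⊥bis P6·P5 via (37.34,44.625): [(31.2246, 55.4359) (38.8524, 41.9513) (61.4327, 55.2723) (72.2293, 71) (44.6228, 71)]  |A|=656.3185
8. ⊥bis P6·P7 via (47.04,42.54): [(31.2246, 55.4359) (38.8524, 41.9513) (51.2581, 49.2699) (64.8779, 71) (44.6228, 71)]  |A|=528.8373
9. canonical 5-gon: [(31.2246, 55.4359) (38.8524, 41.9513) (51.2581, 49.2699) (64.8779, 71) (44.6228, 71)]
10. shoelace: 528.8373

Area of P6's cell: 528.8373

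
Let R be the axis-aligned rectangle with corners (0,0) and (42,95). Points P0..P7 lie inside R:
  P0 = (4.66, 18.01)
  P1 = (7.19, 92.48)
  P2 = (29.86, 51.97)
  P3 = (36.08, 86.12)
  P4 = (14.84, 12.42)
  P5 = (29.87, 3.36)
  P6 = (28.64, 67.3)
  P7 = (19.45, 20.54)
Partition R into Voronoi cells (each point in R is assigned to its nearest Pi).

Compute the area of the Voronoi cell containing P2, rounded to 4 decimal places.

Area of P2's cell: 889.6633

1. box [0,42]×[0,95]: [(0, 0) (42, 0) (42, 95) (0, 95)]
2. ⊥bis P2·P0 via (17.26,34.99): [(0, 47.7978) (42, 16.6317) (42, 95) (0, 95)]  |A|=2636.9811
3. ⊥bis P2·P1 via (18.525,72.225): [(0, 61.8581) (0, 47.7978) (42, 16.6317) (42, 85.362)]  |A|=1738.6031
4. ⊥bis P2·P3 via (32.97,69.045): [(17.7848, 71.8108) (0, 61.8581) (0, 47.7978) (42, 16.6317) (42, 67.4003)]  |A|=1521.1308
5. ⊥bis P2·P4 via (22.35,32.195): [(17.7848, 71.8108) (0, 61.8581) (0, 47.7978) (19.6393, 33.2245) (42, 24.7325) (42, 67.4003)]  |A|=1430.5612
6. ⊥bis P2·P5 via (29.865,27.665): [(17.7848, 71.8108) (0, 61.8581) (0, 47.7978) (19.6393, 33.2245) (34.2758, 27.6659) (42, 27.6675) (42, 67.4003)]  |A|=1419.2258
7. ⊥bis P2·P6 via (29.25,59.635): [(0, 57.3072) (0, 47.7978) (19.6393, 33.2245) (34.2758, 27.6659) (42, 27.6675) (42, 60.6497)]  |A|=1022.1709
8. ⊥bis P2·P7 via (24.655,36.255): [(0, 57.3072) (0, 47.7978) (8.2192, 41.6988) (42, 30.5101) (42, 60.6497)]  |A|=889.6633
9. canonical 5-gon: [(0, 57.3072) (0, 47.7978) (8.2192, 41.6988) (42, 30.5101) (42, 60.6497)]
10. shoelace: 889.6633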